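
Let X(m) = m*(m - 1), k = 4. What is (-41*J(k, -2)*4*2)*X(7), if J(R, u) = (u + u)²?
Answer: -220416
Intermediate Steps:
X(m) = m*(-1 + m)
J(R, u) = 4*u² (J(R, u) = (2*u)² = 4*u²)
(-41*J(k, -2)*4*2)*X(7) = (-41*(4*(-2)²)*4*2)*(7*(-1 + 7)) = (-41*(4*4)*4*2)*(7*6) = -41*16*4*2*42 = -2624*2*42 = -41*128*42 = -5248*42 = -220416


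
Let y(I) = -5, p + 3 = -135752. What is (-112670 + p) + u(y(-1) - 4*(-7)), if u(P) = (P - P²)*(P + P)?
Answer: -271701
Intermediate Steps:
p = -135755 (p = -3 - 135752 = -135755)
u(P) = 2*P*(P - P²) (u(P) = (P - P²)*(2*P) = 2*P*(P - P²))
(-112670 + p) + u(y(-1) - 4*(-7)) = (-112670 - 135755) + 2*(-5 - 4*(-7))²*(1 - (-5 - 4*(-7))) = -248425 + 2*(-5 + 28)²*(1 - (-5 + 28)) = -248425 + 2*23²*(1 - 1*23) = -248425 + 2*529*(1 - 23) = -248425 + 2*529*(-22) = -248425 - 23276 = -271701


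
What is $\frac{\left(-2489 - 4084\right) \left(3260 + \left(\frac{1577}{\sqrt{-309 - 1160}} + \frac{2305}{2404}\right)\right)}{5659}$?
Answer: $- \frac{51528014685}{13604236} + \frac{10365621 i \sqrt{1469}}{8313071} \approx -3787.6 + 47.791 i$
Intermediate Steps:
$\frac{\left(-2489 - 4084\right) \left(3260 + \left(\frac{1577}{\sqrt{-309 - 1160}} + \frac{2305}{2404}\right)\right)}{5659} = - 6573 \left(3260 + \left(\frac{1577}{\sqrt{-1469}} + 2305 \cdot \frac{1}{2404}\right)\right) \frac{1}{5659} = - 6573 \left(3260 + \left(\frac{1577}{i \sqrt{1469}} + \frac{2305}{2404}\right)\right) \frac{1}{5659} = - 6573 \left(3260 + \left(1577 \left(- \frac{i \sqrt{1469}}{1469}\right) + \frac{2305}{2404}\right)\right) \frac{1}{5659} = - 6573 \left(3260 + \left(- \frac{1577 i \sqrt{1469}}{1469} + \frac{2305}{2404}\right)\right) \frac{1}{5659} = - 6573 \left(3260 + \left(\frac{2305}{2404} - \frac{1577 i \sqrt{1469}}{1469}\right)\right) \frac{1}{5659} = - 6573 \left(\frac{7839345}{2404} - \frac{1577 i \sqrt{1469}}{1469}\right) \frac{1}{5659} = \left(- \frac{51528014685}{2404} + \frac{10365621 i \sqrt{1469}}{1469}\right) \frac{1}{5659} = - \frac{51528014685}{13604236} + \frac{10365621 i \sqrt{1469}}{8313071}$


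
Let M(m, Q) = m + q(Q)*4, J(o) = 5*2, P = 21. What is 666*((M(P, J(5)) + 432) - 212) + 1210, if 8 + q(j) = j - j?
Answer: 140404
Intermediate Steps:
J(o) = 10
q(j) = -8 (q(j) = -8 + (j - j) = -8 + 0 = -8)
M(m, Q) = -32 + m (M(m, Q) = m - 8*4 = m - 32 = -32 + m)
666*((M(P, J(5)) + 432) - 212) + 1210 = 666*(((-32 + 21) + 432) - 212) + 1210 = 666*((-11 + 432) - 212) + 1210 = 666*(421 - 212) + 1210 = 666*209 + 1210 = 139194 + 1210 = 140404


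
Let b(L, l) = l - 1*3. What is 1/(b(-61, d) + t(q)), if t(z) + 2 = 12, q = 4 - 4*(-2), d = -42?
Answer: -1/35 ≈ -0.028571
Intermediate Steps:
b(L, l) = -3 + l (b(L, l) = l - 3 = -3 + l)
q = 12 (q = 4 + 8 = 12)
t(z) = 10 (t(z) = -2 + 12 = 10)
1/(b(-61, d) + t(q)) = 1/((-3 - 42) + 10) = 1/(-45 + 10) = 1/(-35) = -1/35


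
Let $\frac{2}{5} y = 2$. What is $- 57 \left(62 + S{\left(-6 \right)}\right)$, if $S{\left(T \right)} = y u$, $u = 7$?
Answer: $-5529$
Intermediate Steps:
$y = 5$ ($y = \frac{5}{2} \cdot 2 = 5$)
$S{\left(T \right)} = 35$ ($S{\left(T \right)} = 5 \cdot 7 = 35$)
$- 57 \left(62 + S{\left(-6 \right)}\right) = - 57 \left(62 + 35\right) = \left(-57\right) 97 = -5529$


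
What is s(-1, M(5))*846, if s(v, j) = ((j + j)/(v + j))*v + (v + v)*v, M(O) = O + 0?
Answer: -423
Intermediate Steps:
M(O) = O
s(v, j) = 2*v**2 + 2*j*v/(j + v) (s(v, j) = ((2*j)/(j + v))*v + (2*v)*v = (2*j/(j + v))*v + 2*v**2 = 2*j*v/(j + v) + 2*v**2 = 2*v**2 + 2*j*v/(j + v))
s(-1, M(5))*846 = (2*(-1)*(5 + (-1)**2 + 5*(-1))/(5 - 1))*846 = (2*(-1)*(5 + 1 - 5)/4)*846 = (2*(-1)*(1/4)*1)*846 = -1/2*846 = -423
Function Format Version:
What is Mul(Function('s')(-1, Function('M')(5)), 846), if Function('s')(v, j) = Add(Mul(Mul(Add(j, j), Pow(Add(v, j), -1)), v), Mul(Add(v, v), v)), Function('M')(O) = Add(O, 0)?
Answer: -423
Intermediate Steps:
Function('M')(O) = O
Function('s')(v, j) = Add(Mul(2, Pow(v, 2)), Mul(2, j, v, Pow(Add(j, v), -1))) (Function('s')(v, j) = Add(Mul(Mul(Mul(2, j), Pow(Add(j, v), -1)), v), Mul(Mul(2, v), v)) = Add(Mul(Mul(2, j, Pow(Add(j, v), -1)), v), Mul(2, Pow(v, 2))) = Add(Mul(2, j, v, Pow(Add(j, v), -1)), Mul(2, Pow(v, 2))) = Add(Mul(2, Pow(v, 2)), Mul(2, j, v, Pow(Add(j, v), -1))))
Mul(Function('s')(-1, Function('M')(5)), 846) = Mul(Mul(2, -1, Pow(Add(5, -1), -1), Add(5, Pow(-1, 2), Mul(5, -1))), 846) = Mul(Mul(2, -1, Pow(4, -1), Add(5, 1, -5)), 846) = Mul(Mul(2, -1, Rational(1, 4), 1), 846) = Mul(Rational(-1, 2), 846) = -423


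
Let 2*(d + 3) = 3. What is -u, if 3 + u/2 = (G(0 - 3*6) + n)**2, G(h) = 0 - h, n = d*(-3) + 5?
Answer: -3013/2 ≈ -1506.5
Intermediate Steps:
d = -3/2 (d = -3 + (1/2)*3 = -3 + 3/2 = -3/2 ≈ -1.5000)
n = 19/2 (n = -3/2*(-3) + 5 = 9/2 + 5 = 19/2 ≈ 9.5000)
G(h) = -h
u = 3013/2 (u = -6 + 2*(-(0 - 3*6) + 19/2)**2 = -6 + 2*(-(0 - 18) + 19/2)**2 = -6 + 2*(-1*(-18) + 19/2)**2 = -6 + 2*(18 + 19/2)**2 = -6 + 2*(55/2)**2 = -6 + 2*(3025/4) = -6 + 3025/2 = 3013/2 ≈ 1506.5)
-u = -1*3013/2 = -3013/2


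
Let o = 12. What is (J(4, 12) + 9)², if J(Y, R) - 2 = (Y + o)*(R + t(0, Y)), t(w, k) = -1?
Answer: 34969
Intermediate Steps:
J(Y, R) = 2 + (-1 + R)*(12 + Y) (J(Y, R) = 2 + (Y + 12)*(R - 1) = 2 + (12 + Y)*(-1 + R) = 2 + (-1 + R)*(12 + Y))
(J(4, 12) + 9)² = ((-10 - 1*4 + 12*12 + 12*4) + 9)² = ((-10 - 4 + 144 + 48) + 9)² = (178 + 9)² = 187² = 34969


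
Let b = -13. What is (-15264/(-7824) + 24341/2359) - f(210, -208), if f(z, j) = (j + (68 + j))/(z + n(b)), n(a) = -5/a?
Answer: 14642587483/1051653995 ≈ 13.923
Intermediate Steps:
f(z, j) = (68 + 2*j)/(5/13 + z) (f(z, j) = (j + (68 + j))/(z - 5/(-13)) = (68 + 2*j)/(z - 5*(-1/13)) = (68 + 2*j)/(z + 5/13) = (68 + 2*j)/(5/13 + z))
(-15264/(-7824) + 24341/2359) - f(210, -208) = (-15264/(-7824) + 24341/2359) - 26*(34 - 208)/(5 + 13*210) = (-15264*(-1/7824) + 24341*(1/2359)) - 26*(-174)/(5 + 2730) = (318/163 + 24341/2359) - 26*(-174)/2735 = 4717745/384517 - 26*(-174)/2735 = 4717745/384517 - 1*(-4524/2735) = 4717745/384517 + 4524/2735 = 14642587483/1051653995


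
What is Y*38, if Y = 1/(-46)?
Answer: -19/23 ≈ -0.82609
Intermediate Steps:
Y = -1/46 (Y = 1*(-1/46) = -1/46 ≈ -0.021739)
Y*38 = -1/46*38 = -19/23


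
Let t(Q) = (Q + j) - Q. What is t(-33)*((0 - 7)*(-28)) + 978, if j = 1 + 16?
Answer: 4310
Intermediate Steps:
j = 17
t(Q) = 17 (t(Q) = (Q + 17) - Q = (17 + Q) - Q = 17)
t(-33)*((0 - 7)*(-28)) + 978 = 17*((0 - 7)*(-28)) + 978 = 17*(-7*(-28)) + 978 = 17*196 + 978 = 3332 + 978 = 4310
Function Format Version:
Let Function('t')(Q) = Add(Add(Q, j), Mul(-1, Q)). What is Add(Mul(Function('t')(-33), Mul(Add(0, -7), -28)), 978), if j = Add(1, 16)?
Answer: 4310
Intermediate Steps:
j = 17
Function('t')(Q) = 17 (Function('t')(Q) = Add(Add(Q, 17), Mul(-1, Q)) = Add(Add(17, Q), Mul(-1, Q)) = 17)
Add(Mul(Function('t')(-33), Mul(Add(0, -7), -28)), 978) = Add(Mul(17, Mul(Add(0, -7), -28)), 978) = Add(Mul(17, Mul(-7, -28)), 978) = Add(Mul(17, 196), 978) = Add(3332, 978) = 4310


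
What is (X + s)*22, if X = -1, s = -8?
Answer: -198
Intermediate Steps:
(X + s)*22 = (-1 - 8)*22 = -9*22 = -198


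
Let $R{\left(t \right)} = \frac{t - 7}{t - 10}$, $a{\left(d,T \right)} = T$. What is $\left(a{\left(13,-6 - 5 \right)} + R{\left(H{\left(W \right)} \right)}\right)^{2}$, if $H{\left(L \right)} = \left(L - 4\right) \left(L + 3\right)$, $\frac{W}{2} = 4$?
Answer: $\frac{113569}{1156} \approx 98.243$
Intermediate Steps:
$W = 8$ ($W = 2 \cdot 4 = 8$)
$H{\left(L \right)} = \left(-4 + L\right) \left(3 + L\right)$
$R{\left(t \right)} = \frac{-7 + t}{-10 + t}$
$\left(a{\left(13,-6 - 5 \right)} + R{\left(H{\left(W \right)} \right)}\right)^{2} = \left(\left(-6 - 5\right) + \frac{-7 - \left(20 - 64\right)}{-10 - \left(20 - 64\right)}\right)^{2} = \left(-11 + \frac{-7 - -44}{-10 - -44}\right)^{2} = \left(-11 + \frac{-7 + 44}{-10 + 44}\right)^{2} = \left(-11 + \frac{1}{34} \cdot 37\right)^{2} = \left(-11 + \frac{37}{34}\right)^{2} = \left(- \frac{337}{34}\right)^{2} = \frac{113569}{1156}$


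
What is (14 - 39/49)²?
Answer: 418609/2401 ≈ 174.35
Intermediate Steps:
(14 - 39/49)² = (647/49)² = 418609/2401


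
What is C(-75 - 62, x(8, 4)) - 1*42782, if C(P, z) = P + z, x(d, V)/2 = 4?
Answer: -42911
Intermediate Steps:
x(d, V) = 8 (x(d, V) = 2*4 = 8)
C(-75 - 62, x(8, 4)) - 1*42782 = ((-75 - 62) + 8) - 1*42782 = (-137 + 8) - 42782 = -129 - 42782 = -42911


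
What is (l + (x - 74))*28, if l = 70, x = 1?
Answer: -84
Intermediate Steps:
(l + (x - 74))*28 = (70 + (1 - 74))*28 = (70 - 73)*28 = -3*28 = -84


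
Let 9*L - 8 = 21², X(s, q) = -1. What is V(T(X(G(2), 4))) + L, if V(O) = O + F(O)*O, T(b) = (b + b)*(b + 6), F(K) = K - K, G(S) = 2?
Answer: 359/9 ≈ 39.889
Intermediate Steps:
F(K) = 0
T(b) = 2*b*(6 + b) (T(b) = (2*b)*(6 + b) = 2*b*(6 + b))
V(O) = O (V(O) = O + 0*O = O + 0 = O)
L = 449/9 (L = 8/9 + (⅑)*21² = 8/9 + (⅑)*441 = 8/9 + 49 = 449/9 ≈ 49.889)
V(T(X(G(2), 4))) + L = 2*(-1)*(6 - 1) + 449/9 = 2*(-1)*5 + 449/9 = -10 + 449/9 = 359/9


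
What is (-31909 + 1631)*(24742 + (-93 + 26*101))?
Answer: -825832450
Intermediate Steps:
(-31909 + 1631)*(24742 + (-93 + 26*101)) = -30278*(24742 + (-93 + 2626)) = -30278*(24742 + 2533) = -30278*27275 = -825832450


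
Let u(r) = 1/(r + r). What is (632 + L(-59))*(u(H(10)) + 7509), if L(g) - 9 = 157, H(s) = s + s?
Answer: 119844039/20 ≈ 5.9922e+6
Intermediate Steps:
H(s) = 2*s
L(g) = 166 (L(g) = 9 + 157 = 166)
u(r) = 1/(2*r)
(632 + L(-59))*(u(H(10)) + 7509) = (632 + 166)*(1/(2*((2*10))) + 7509) = 798*((½)/20 + 7509) = 798*((½)*(1/20) + 7509) = 798*(1/40 + 7509) = 798*(300361/40) = 119844039/20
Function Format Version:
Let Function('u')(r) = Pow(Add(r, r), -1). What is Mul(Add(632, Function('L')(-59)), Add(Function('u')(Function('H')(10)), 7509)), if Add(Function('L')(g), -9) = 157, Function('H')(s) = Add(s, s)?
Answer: Rational(119844039, 20) ≈ 5.9922e+6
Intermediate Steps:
Function('H')(s) = Mul(2, s)
Function('L')(g) = 166 (Function('L')(g) = Add(9, 157) = 166)
Function('u')(r) = Mul(Rational(1, 2), Pow(r, -1)) (Function('u')(r) = Pow(Mul(2, r), -1) = Mul(Rational(1, 2), Pow(r, -1)))
Mul(Add(632, Function('L')(-59)), Add(Function('u')(Function('H')(10)), 7509)) = Mul(Add(632, 166), Add(Mul(Rational(1, 2), Pow(Mul(2, 10), -1)), 7509)) = Mul(798, Add(Mul(Rational(1, 2), Pow(20, -1)), 7509)) = Mul(798, Add(Mul(Rational(1, 2), Rational(1, 20)), 7509)) = Mul(798, Add(Rational(1, 40), 7509)) = Mul(798, Rational(300361, 40)) = Rational(119844039, 20)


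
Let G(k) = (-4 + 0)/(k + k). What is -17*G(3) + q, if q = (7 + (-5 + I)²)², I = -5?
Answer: 34381/3 ≈ 11460.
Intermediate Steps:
G(k) = -2/k (G(k) = -4*1/(2*k) = -2/k)
q = 11449 (q = (7 + (-5 - 5)²)² = (7 + (-10)²)² = (7 + 100)² = 107² = 11449)
-17*G(3) + q = -(-34)/3 + 11449 = -17*(-⅔) + 11449 = 34/3 + 11449 = 34381/3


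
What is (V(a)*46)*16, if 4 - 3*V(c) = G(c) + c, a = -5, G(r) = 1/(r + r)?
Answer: 33488/15 ≈ 2232.5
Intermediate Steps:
G(r) = 1/(2*r)
V(c) = 4/3 - c/3 - 1/(6*c) (V(c) = 4/3 - (1/(2*c) + c)/3 = 4/3 - (c + 1/(2*c))/3 = 4/3 + (-c/3 - 1/(6*c)) = 4/3 - c/3 - 1/(6*c))
(V(a)*46)*16 = (((⅙)*(-1 + 2*(-5)*(4 - 1*(-5)))/(-5))*46)*16 = (((⅙)*(-⅕)*(-1 + 2*(-5)*(4 + 5)))*46)*16 = (((⅙)*(-⅕)*(-1 + 2*(-5)*9))*46)*16 = (((⅙)*(-⅕)*(-1 - 90))*46)*16 = (((⅙)*(-⅕)*(-91))*46)*16 = ((91/30)*46)*16 = (2093/15)*16 = 33488/15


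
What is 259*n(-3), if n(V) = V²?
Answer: 2331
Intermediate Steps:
259*n(-3) = 259*(-3)² = 259*9 = 2331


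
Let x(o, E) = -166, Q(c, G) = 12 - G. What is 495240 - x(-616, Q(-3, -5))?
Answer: 495406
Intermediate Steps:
495240 - x(-616, Q(-3, -5)) = 495240 - 1*(-166) = 495240 + 166 = 495406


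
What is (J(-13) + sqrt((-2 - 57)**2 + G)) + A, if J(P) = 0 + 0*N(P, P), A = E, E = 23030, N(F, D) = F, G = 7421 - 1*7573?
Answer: 23030 + sqrt(3329) ≈ 23088.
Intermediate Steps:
G = -152 (G = 7421 - 7573 = -152)
A = 23030
J(P) = 0 (J(P) = 0 + 0*P = 0 + 0 = 0)
(J(-13) + sqrt((-2 - 57)**2 + G)) + A = (0 + sqrt((-2 - 57)**2 - 152)) + 23030 = (0 + sqrt((-59)**2 - 152)) + 23030 = (0 + sqrt(3481 - 152)) + 23030 = (0 + sqrt(3329)) + 23030 = sqrt(3329) + 23030 = 23030 + sqrt(3329)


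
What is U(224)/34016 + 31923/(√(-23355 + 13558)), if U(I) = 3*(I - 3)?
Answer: 663/34016 - 31923*I*√9797/9797 ≈ 0.019491 - 322.52*I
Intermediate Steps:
U(I) = -9 + 3*I (U(I) = 3*(-3 + I) = -9 + 3*I)
U(224)/34016 + 31923/(√(-23355 + 13558)) = (-9 + 3*224)/34016 + 31923/(√(-23355 + 13558)) = (-9 + 672)*(1/34016) + 31923/(√(-9797)) = 663*(1/34016) + 31923/((I*√9797)) = 663/34016 + 31923*(-I*√9797/9797) = 663/34016 - 31923*I*√9797/9797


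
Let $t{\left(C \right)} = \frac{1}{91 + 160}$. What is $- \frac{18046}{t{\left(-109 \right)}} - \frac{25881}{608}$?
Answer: $- \frac{2753989849}{608} \approx -4.5296 \cdot 10^{6}$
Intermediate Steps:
$t{\left(C \right)} = \frac{1}{251}$
$- \frac{18046}{t{\left(-109 \right)}} - \frac{25881}{608} = - 18046 \frac{1}{\frac{1}{251}} - \frac{25881}{608} = \left(-18046\right) 251 - \frac{25881}{608} = -4529546 - \frac{25881}{608} = - \frac{2753989849}{608}$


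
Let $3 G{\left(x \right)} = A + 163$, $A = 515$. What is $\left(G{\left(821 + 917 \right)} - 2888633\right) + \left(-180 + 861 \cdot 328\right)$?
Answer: $-2606179$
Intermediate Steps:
$G{\left(x \right)} = 226$ ($G{\left(x \right)} = \frac{515 + 163}{3} = \frac{1}{3} \cdot 678 = 226$)
$\left(G{\left(821 + 917 \right)} - 2888633\right) + \left(-180 + 861 \cdot 328\right) = \left(226 - 2888633\right) + \left(-180 + 861 \cdot 328\right) = -2888407 + \left(-180 + 282408\right) = -2888407 + 282228 = -2606179$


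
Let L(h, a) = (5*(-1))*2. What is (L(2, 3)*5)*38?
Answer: -1900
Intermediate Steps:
L(h, a) = -10 (L(h, a) = -5*2 = -10)
(L(2, 3)*5)*38 = -10*5*38 = -50*38 = -1900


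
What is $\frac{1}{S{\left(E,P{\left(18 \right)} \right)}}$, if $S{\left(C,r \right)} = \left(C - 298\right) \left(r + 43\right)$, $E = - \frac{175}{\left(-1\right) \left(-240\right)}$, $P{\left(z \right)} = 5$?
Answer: $- \frac{1}{14339} \approx -6.974 \cdot 10^{-5}$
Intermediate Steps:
$E = - \frac{35}{48}$ ($E = - \frac{175}{240} = \left(-175\right) \frac{1}{240} = - \frac{35}{48} \approx -0.72917$)
$S{\left(C,r \right)} = \left(-298 + C\right) \left(43 + r\right)$
$\frac{1}{S{\left(E,P{\left(18 \right)} \right)}} = \frac{1}{-12814 - 1490 + 43 \left(- \frac{35}{48}\right) - \frac{175}{48}} = \frac{1}{-12814 - 1490 - \frac{1505}{48} - \frac{175}{48}} = \frac{1}{-14339} = - \frac{1}{14339}$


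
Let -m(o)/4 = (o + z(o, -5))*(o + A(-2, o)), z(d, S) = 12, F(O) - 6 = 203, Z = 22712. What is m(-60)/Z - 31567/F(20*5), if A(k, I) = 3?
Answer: -89904625/593351 ≈ -151.52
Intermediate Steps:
F(O) = 209 (F(O) = 6 + 203 = 209)
m(o) = -4*(3 + o)*(12 + o) (m(o) = -4*(o + 12)*(o + 3) = -4*(12 + o)*(3 + o) = -4*(3 + o)*(12 + o))
m(-60)/Z - 31567/F(20*5) = (-144 - 60*(-60) - 4*(-60)²)/22712 - 31567/209 = (-144 + 3600 - 4*3600)*(1/22712) - 31567*1/209 = (-144 + 3600 - 14400)*(1/22712) - 31567/209 = -10944*1/22712 - 31567/209 = -1368/2839 - 31567/209 = -89904625/593351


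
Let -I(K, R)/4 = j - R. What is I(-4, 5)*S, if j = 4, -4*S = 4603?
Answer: -4603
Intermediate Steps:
S = -4603/4 (S = -¼*4603 = -4603/4 ≈ -1150.8)
I(K, R) = -16 + 4*R (I(K, R) = -4*(4 - R) = -16 + 4*R)
I(-4, 5)*S = (-16 + 4*5)*(-4603/4) = (-16 + 20)*(-4603/4) = 4*(-4603/4) = -4603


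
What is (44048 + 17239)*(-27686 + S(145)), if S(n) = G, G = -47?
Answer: -1699672371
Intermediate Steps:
S(n) = -47
(44048 + 17239)*(-27686 + S(145)) = (44048 + 17239)*(-27686 - 47) = 61287*(-27733) = -1699672371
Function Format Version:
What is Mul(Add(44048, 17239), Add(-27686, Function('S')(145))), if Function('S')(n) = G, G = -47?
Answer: -1699672371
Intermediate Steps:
Function('S')(n) = -47
Mul(Add(44048, 17239), Add(-27686, Function('S')(145))) = Mul(Add(44048, 17239), Add(-27686, -47)) = Mul(61287, -27733) = -1699672371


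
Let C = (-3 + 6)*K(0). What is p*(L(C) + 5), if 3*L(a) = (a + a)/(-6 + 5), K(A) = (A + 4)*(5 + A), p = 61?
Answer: -2135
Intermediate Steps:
K(A) = (4 + A)*(5 + A)
C = 60 (C = (-3 + 6)*(20 + 0**2 + 9*0) = 3*(20 + 0 + 0) = 3*20 = 60)
L(a) = -2*a/3 (L(a) = ((a + a)/(-6 + 5))/3 = ((2*a)/(-1))/3 = ((2*a)*(-1))/3 = (-2*a)/3 = -2*a/3)
p*(L(C) + 5) = 61*(-2/3*60 + 5) = 61*(-40 + 5) = 61*(-35) = -2135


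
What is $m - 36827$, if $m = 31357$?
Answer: $-5470$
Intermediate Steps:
$m - 36827 = 31357 - 36827 = -5470$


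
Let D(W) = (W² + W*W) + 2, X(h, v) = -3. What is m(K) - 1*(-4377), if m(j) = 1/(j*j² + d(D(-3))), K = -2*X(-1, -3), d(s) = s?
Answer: 1032973/236 ≈ 4377.0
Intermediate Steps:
D(W) = 2 + 2*W² (D(W) = (W² + W²) + 2 = 2*W² + 2 = 2 + 2*W²)
K = 6 (K = -2*(-3) = 6)
m(j) = 1/(20 + j³) (m(j) = 1/(j*j² + (2 + 2*(-3)²)) = 1/(j³ + (2 + 2*9)) = 1/(j³ + (2 + 18)) = 1/(j³ + 20) = 1/(20 + j³))
m(K) - 1*(-4377) = 1/(20 + 6³) - 1*(-4377) = 1/(20 + 216) + 4377 = 1/236 + 4377 = 1032973/236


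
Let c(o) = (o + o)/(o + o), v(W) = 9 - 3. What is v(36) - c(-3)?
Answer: 5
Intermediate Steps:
v(W) = 6
c(o) = 1 (c(o) = (2*o)/((2*o)) = (2*o)*(1/(2*o)) = 1)
v(36) - c(-3) = 6 - 1*1 = 6 - 1 = 5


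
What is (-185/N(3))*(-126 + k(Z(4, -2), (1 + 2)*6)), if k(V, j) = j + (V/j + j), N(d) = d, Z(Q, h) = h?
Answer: 150035/27 ≈ 5556.9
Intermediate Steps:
k(V, j) = 2*j + V/j (k(V, j) = j + (V/j + j) = j + (j + V/j) = 2*j + V/j)
(-185/N(3))*(-126 + k(Z(4, -2), (1 + 2)*6)) = (-185/3)*(-126 + (2*((1 + 2)*6) - 2*1/(6*(1 + 2)))) = (-185*⅓)*(-126 + (2*(3*6) - 2/(3*6))) = -185*(-126 + (2*18 - 2/18))/3 = -185*(-126 + (36 - 2*1/18))/3 = -185*(-126 + (36 - ⅑))/3 = -185*(-126 + 323/9)/3 = -185/3*(-811/9) = 150035/27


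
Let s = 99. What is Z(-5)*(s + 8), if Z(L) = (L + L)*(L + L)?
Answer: 10700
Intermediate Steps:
Z(L) = 4*L² (Z(L) = (2*L)*(2*L) = 4*L²)
Z(-5)*(s + 8) = (4*(-5)²)*(99 + 8) = (4*25)*107 = 100*107 = 10700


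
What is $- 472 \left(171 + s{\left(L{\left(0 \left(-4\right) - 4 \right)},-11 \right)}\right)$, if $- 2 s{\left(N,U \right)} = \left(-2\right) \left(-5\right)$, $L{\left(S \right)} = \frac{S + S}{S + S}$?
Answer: $-78352$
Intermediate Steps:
$L{\left(S \right)} = 1$ ($L{\left(S \right)} = \frac{2 S}{2 S} = 2 S \frac{1}{2 S} = 1$)
$s{\left(N,U \right)} = -5$ ($s{\left(N,U \right)} = - \frac{\left(-2\right) \left(-5\right)}{2} = \left(- \frac{1}{2}\right) 10 = -5$)
$- 472 \left(171 + s{\left(L{\left(0 \left(-4\right) - 4 \right)},-11 \right)}\right) = - 472 \left(171 - 5\right) = \left(-472\right) 166 = -78352$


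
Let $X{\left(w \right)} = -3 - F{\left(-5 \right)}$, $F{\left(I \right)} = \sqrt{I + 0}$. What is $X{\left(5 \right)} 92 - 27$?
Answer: $-303 - 92 i \sqrt{5} \approx -303.0 - 205.72 i$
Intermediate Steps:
$F{\left(I \right)} = \sqrt{I}$
$X{\left(w \right)} = -3 - i \sqrt{5}$ ($X{\left(w \right)} = -3 - \sqrt{-5} = -3 - i \sqrt{5}$)
$X{\left(5 \right)} 92 - 27 = \left(-3 - i \sqrt{5}\right) 92 - 27 = \left(-276 - 92 i \sqrt{5}\right) - 27 = -303 - 92 i \sqrt{5}$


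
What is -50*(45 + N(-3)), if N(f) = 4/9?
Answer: -20450/9 ≈ -2272.2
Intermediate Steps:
N(f) = 4/9 (N(f) = 4*(⅑) = 4/9)
-50*(45 + N(-3)) = -50*(45 + 4/9) = -50*409/9 = -20450/9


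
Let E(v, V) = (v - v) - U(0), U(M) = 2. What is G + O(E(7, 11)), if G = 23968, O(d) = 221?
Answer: 24189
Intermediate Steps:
E(v, V) = -2 (E(v, V) = (v - v) - 1*2 = 0 - 2 = -2)
G + O(E(7, 11)) = 23968 + 221 = 24189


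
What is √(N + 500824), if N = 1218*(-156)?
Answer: 4*√19426 ≈ 557.51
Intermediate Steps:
N = -190008
√(N + 500824) = √(-190008 + 500824) = √310816 = 4*√19426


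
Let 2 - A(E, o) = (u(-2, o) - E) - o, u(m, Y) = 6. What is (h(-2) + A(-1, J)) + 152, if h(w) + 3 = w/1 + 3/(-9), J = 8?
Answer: 449/3 ≈ 149.67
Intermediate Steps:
h(w) = -10/3 + w (h(w) = -3 + (w/1 + 3/(-9)) = -3 + (w*1 + 3*(-⅑)) = -3 + (w - ⅓) = -3 + (-⅓ + w) = -10/3 + w)
A(E, o) = -4 + E + o (A(E, o) = 2 - ((6 - E) - o) = 2 - (6 - E - o) = 2 + (-6 + E + o) = -4 + E + o)
(h(-2) + A(-1, J)) + 152 = ((-10/3 - 2) + (-4 - 1 + 8)) + 152 = (-16/3 + 3) + 152 = -7/3 + 152 = 449/3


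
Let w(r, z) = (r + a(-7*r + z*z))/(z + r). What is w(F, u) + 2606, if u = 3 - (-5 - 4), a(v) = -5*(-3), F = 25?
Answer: 96462/37 ≈ 2607.1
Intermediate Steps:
a(v) = 15
u = 12 (u = 3 - 1*(-9) = 3 + 9 = 12)
w(r, z) = (15 + r)/(r + z) (w(r, z) = (r + 15)/(z + r) = (15 + r)/(r + z))
w(F, u) + 2606 = (15 + 25)/(25 + 12) + 2606 = 40/37 + 2606 = 96462/37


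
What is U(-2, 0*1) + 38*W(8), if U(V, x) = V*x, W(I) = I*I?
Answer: 2432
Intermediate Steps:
W(I) = I²
U(-2, 0*1) + 38*W(8) = -0 + 38*8² = -2*0 + 38*64 = 0 + 2432 = 2432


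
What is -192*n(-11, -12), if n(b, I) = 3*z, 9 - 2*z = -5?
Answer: -4032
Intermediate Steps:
z = 7 (z = 9/2 - 1/2*(-5) = 9/2 + 5/2 = 7)
n(b, I) = 21 (n(b, I) = 3*7 = 21)
-192*n(-11, -12) = -192*21 = -4032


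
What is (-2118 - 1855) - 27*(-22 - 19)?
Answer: -2866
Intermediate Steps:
(-2118 - 1855) - 27*(-22 - 19) = -3973 - 27*(-41) = -3973 + 1107 = -2866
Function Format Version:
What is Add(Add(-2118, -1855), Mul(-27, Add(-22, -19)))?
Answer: -2866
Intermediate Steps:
Add(Add(-2118, -1855), Mul(-27, Add(-22, -19))) = Add(-3973, Mul(-27, -41)) = Add(-3973, 1107) = -2866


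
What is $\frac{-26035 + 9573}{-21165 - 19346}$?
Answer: $\frac{16462}{40511} \approx 0.40636$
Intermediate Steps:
$\frac{-26035 + 9573}{-21165 - 19346} = - \frac{16462}{-40511} = \left(-16462\right) \left(- \frac{1}{40511}\right) = \frac{16462}{40511}$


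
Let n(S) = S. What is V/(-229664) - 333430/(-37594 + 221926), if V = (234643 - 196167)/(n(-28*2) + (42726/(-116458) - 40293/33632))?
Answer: -134669223188152959091/74569928472428970342 ≈ -1.8059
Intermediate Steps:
V = -75349771942528/112732734281 (V = (234643 - 196167)/(-28*2 + (42726/(-116458) - 40293/33632)) = 38476/(-56 + (42726*(-1/116458) - 40293*1/33632)) = 38476/(-56 + (-21363/58229 - 40293/33632)) = 38476/(-56 - 3064701513/1958357728) = 38476/(-112732734281/1958357728) = 38476*(-1958357728/112732734281) = -75349771942528/112732734281 ≈ -668.39)
V/(-229664) - 333430/(-37594 + 221926) = -75349771942528/112732734281/(-229664) - 333430/(-37594 + 221926) = -75349771942528/112732734281*(-1/229664) - 333430/184332 = 2354680373204/809082833934737 - 333430*1/184332 = 2354680373204/809082833934737 - 166715/92166 = -134669223188152959091/74569928472428970342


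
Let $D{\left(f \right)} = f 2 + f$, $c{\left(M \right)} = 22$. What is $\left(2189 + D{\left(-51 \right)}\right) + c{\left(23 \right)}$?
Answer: $2058$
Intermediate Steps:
$D{\left(f \right)} = 3 f$ ($D{\left(f \right)} = 2 f + f = 3 f$)
$\left(2189 + D{\left(-51 \right)}\right) + c{\left(23 \right)} = \left(2189 + 3 \left(-51\right)\right) + 22 = \left(2189 - 153\right) + 22 = 2036 + 22 = 2058$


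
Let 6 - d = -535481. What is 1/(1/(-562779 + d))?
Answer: -27292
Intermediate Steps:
d = 535487 (d = 6 - 1*(-535481) = 6 + 535481 = 535487)
1/(1/(-562779 + d)) = 1/(1/(-562779 + 535487)) = 1/(1/(-27292)) = 1/(-1/27292) = -27292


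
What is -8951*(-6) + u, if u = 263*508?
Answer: 187310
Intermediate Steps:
u = 133604
-8951*(-6) + u = -8951*(-6) + 133604 = 53706 + 133604 = 187310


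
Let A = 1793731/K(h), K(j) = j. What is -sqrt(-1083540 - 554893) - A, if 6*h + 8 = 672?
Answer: -5381193/332 - I*sqrt(1638433) ≈ -16208.0 - 1280.0*I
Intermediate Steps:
h = 332/3 (h = -4/3 + (1/6)*672 = -4/3 + 112 = 332/3 ≈ 110.67)
A = 5381193/332 (A = 1793731/(332/3) = 1793731*(3/332) = 5381193/332 ≈ 16208.)
-sqrt(-1083540 - 554893) - A = -sqrt(-1083540 - 554893) - 1*5381193/332 = -sqrt(-1638433) - 5381193/332 = -I*sqrt(1638433) - 5381193/332 = -5381193/332 - I*sqrt(1638433)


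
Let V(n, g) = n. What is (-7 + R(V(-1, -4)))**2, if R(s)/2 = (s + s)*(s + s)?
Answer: 1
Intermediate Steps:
R(s) = 8*s**2 (R(s) = 2*((s + s)*(s + s)) = 2*((2*s)*(2*s)) = 2*(4*s**2) = 8*s**2)
(-7 + R(V(-1, -4)))**2 = (-7 + 8*(-1)**2)**2 = (-7 + 8*1)**2 = (-7 + 8)**2 = 1**2 = 1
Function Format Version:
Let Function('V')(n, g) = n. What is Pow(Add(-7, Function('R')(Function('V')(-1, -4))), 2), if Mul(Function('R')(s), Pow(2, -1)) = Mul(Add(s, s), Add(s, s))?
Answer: 1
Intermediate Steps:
Function('R')(s) = Mul(8, Pow(s, 2)) (Function('R')(s) = Mul(2, Mul(Add(s, s), Add(s, s))) = Mul(2, Mul(Mul(2, s), Mul(2, s))) = Mul(2, Mul(4, Pow(s, 2))) = Mul(8, Pow(s, 2)))
Pow(Add(-7, Function('R')(Function('V')(-1, -4))), 2) = Pow(Add(-7, Mul(8, Pow(-1, 2))), 2) = Pow(Add(-7, Mul(8, 1)), 2) = Pow(Add(-7, 8), 2) = Pow(1, 2) = 1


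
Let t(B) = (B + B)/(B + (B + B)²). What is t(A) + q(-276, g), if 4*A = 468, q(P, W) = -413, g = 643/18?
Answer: -193695/469 ≈ -413.00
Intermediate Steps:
g = 643/18 (g = 643*(1/18) = 643/18 ≈ 35.722)
A = 117 (A = (¼)*468 = 117)
t(B) = 2*B/(B + 4*B²) (t(B) = (2*B)/(B + (2*B)²) = (2*B)/(B + 4*B²) = 2*B/(B + 4*B²))
t(A) + q(-276, g) = 2/(1 + 4*117) - 413 = 2/(1 + 468) - 413 = 2/469 - 413 = -193695/469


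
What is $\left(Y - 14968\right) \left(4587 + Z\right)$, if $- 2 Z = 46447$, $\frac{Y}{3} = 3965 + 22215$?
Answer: $-1184759578$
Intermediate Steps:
$Y = 78540$ ($Y = 3 \left(3965 + 22215\right) = 3 \cdot 26180 = 78540$)
$Z = - \frac{46447}{2}$ ($Z = \left(- \frac{1}{2}\right) 46447 = - \frac{46447}{2} \approx -23224.0$)
$\left(Y - 14968\right) \left(4587 + Z\right) = \left(78540 - 14968\right) \left(4587 - \frac{46447}{2}\right) = 63572 \left(- \frac{37273}{2}\right) = -1184759578$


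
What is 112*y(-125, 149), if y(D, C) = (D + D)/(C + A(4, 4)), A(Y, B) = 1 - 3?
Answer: -4000/21 ≈ -190.48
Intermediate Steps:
A(Y, B) = -2
y(D, C) = 2*D/(-2 + C) (y(D, C) = (D + D)/(C - 2) = (2*D)/(-2 + C) = 2*D/(-2 + C))
112*y(-125, 149) = 112*(2*(-125)/(-2 + 149)) = 112*(2*(-125)/147) = 112*(2*(-125)*(1/147)) = 112*(-250/147) = -4000/21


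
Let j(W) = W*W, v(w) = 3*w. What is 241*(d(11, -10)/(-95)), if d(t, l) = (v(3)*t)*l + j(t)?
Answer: 209429/95 ≈ 2204.5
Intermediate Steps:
j(W) = W²
d(t, l) = t² + 9*l*t (d(t, l) = ((3*3)*t)*l + t² = (9*t)*l + t² = 9*l*t + t² = t² + 9*l*t)
241*(d(11, -10)/(-95)) = 241*((11*(11 + 9*(-10)))/(-95)) = 241*((11*(11 - 90))*(-1/95)) = 241*((11*(-79))*(-1/95)) = 241*(-869*(-1/95)) = 241*(869/95) = 209429/95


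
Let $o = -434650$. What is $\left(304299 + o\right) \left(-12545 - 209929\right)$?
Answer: $28999708374$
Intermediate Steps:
$\left(304299 + o\right) \left(-12545 - 209929\right) = \left(304299 - 434650\right) \left(-12545 - 209929\right) = \left(-130351\right) \left(-222474\right) = 28999708374$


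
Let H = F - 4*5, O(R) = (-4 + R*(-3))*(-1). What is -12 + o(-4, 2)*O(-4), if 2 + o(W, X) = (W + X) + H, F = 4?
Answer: 148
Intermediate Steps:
O(R) = 4 + 3*R (O(R) = (-4 - 3*R)*(-1) = 4 + 3*R)
H = -16 (H = 4 - 4*5 = 4 - 20 = -16)
o(W, X) = -18 + W + X (o(W, X) = -2 + ((W + X) - 16) = -2 + (-16 + W + X) = -18 + W + X)
-12 + o(-4, 2)*O(-4) = -12 + (-18 - 4 + 2)*(4 + 3*(-4)) = -12 - 20*(4 - 12) = -12 - 20*(-8) = -12 + 160 = 148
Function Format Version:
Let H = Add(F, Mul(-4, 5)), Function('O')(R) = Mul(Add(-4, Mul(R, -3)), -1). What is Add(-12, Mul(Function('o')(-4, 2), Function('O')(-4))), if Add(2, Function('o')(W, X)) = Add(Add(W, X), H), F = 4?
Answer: 148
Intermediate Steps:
Function('O')(R) = Add(4, Mul(3, R)) (Function('O')(R) = Mul(Add(-4, Mul(-3, R)), -1) = Add(4, Mul(3, R)))
H = -16 (H = Add(4, Mul(-4, 5)) = Add(4, -20) = -16)
Function('o')(W, X) = Add(-18, W, X) (Function('o')(W, X) = Add(-2, Add(Add(W, X), -16)) = Add(-2, Add(-16, W, X)) = Add(-18, W, X))
Add(-12, Mul(Function('o')(-4, 2), Function('O')(-4))) = Add(-12, Mul(Add(-18, -4, 2), Add(4, Mul(3, -4)))) = Add(-12, Mul(-20, Add(4, -12))) = Add(-12, Mul(-20, -8)) = Add(-12, 160) = 148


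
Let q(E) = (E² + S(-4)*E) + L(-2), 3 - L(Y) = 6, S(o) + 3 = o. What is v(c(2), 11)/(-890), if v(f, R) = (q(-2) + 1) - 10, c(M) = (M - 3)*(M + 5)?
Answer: -3/445 ≈ -0.0067416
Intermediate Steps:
S(o) = -3 + o
L(Y) = -3 (L(Y) = 3 - 1*6 = 3 - 6 = -3)
q(E) = -3 + E² - 7*E (q(E) = (E² + (-3 - 4)*E) - 3 = (E² - 7*E) - 3 = -3 + E² - 7*E)
c(M) = (-3 + M)*(5 + M)
v(f, R) = 6 (v(f, R) = ((-3 + (-2)² - 7*(-2)) + 1) - 10 = ((-3 + 4 + 14) + 1) - 10 = (15 + 1) - 10 = 16 - 10 = 6)
v(c(2), 11)/(-890) = 6/(-890) = 6*(-1/890) = -3/445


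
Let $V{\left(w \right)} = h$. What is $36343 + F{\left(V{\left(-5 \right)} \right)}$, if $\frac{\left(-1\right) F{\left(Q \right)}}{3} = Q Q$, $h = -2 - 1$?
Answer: $36316$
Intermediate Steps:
$h = -3$
$V{\left(w \right)} = -3$
$F{\left(Q \right)} = - 3 Q^{2}$ ($F{\left(Q \right)} = - 3 Q Q = - 3 Q^{2}$)
$36343 + F{\left(V{\left(-5 \right)} \right)} = 36343 - 3 \left(-3\right)^{2} = 36343 - 27 = 36316$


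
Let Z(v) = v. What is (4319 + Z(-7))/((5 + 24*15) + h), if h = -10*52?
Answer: -4312/155 ≈ -27.819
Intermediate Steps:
h = -520
(4319 + Z(-7))/((5 + 24*15) + h) = (4319 - 7)/((5 + 24*15) - 520) = 4312/((5 + 360) - 520) = 4312/(365 - 520) = 4312/(-155) = 4312*(-1/155) = -4312/155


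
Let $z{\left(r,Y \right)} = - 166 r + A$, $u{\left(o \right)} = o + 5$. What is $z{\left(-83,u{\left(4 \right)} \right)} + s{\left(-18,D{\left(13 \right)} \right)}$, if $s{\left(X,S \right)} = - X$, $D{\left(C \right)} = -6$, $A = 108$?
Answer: $13904$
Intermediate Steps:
$u{\left(o \right)} = 5 + o$
$z{\left(r,Y \right)} = 108 - 166 r$ ($z{\left(r,Y \right)} = - 166 r + 108 = 108 - 166 r$)
$z{\left(-83,u{\left(4 \right)} \right)} + s{\left(-18,D{\left(13 \right)} \right)} = \left(108 - -13778\right) - -18 = \left(108 + 13778\right) + 18 = 13886 + 18 = 13904$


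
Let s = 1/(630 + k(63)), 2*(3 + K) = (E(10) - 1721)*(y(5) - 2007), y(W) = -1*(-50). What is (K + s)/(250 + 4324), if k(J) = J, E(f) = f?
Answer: 2320455755/6339564 ≈ 366.03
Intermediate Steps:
y(W) = 50
K = 3348421/2 (K = -3 + ((10 - 1721)*(50 - 2007))/2 = -3 + (-1711*(-1957))/2 = -3 + (½)*3348427 = -3 + 3348427/2 = 3348421/2 ≈ 1.6742e+6)
s = 1/693 (s = 1/(630 + 63) = 1/693 ≈ 0.0014430)
(K + s)/(250 + 4324) = (3348421/2 + 1/693)/(250 + 4324) = (2320455755/1386)/4574 = (2320455755/1386)*(1/4574) = 2320455755/6339564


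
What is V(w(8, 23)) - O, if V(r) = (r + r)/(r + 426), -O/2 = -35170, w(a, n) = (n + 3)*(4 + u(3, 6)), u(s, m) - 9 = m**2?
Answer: -29893863/425 ≈ -70339.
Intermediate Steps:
u(s, m) = 9 + m**2
w(a, n) = 147 + 49*n (w(a, n) = (n + 3)*(4 + (9 + 6**2)) = (3 + n)*(4 + (9 + 36)) = (3 + n)*(4 + 45) = (3 + n)*49 = 147 + 49*n)
O = 70340 (O = -2*(-35170) = 70340)
V(r) = 2*r/(426 + r) (V(r) = (2*r)/(426 + r) = 2*r/(426 + r))
V(w(8, 23)) - O = 2*(147 + 49*23)/(426 + (147 + 49*23)) - 1*70340 = 2*(147 + 1127)/(426 + (147 + 1127)) - 70340 = 2*1274/(426 + 1274) - 70340 = 2*1274/1700 - 70340 = 2*1274*(1/1700) - 70340 = 637/425 - 70340 = -29893863/425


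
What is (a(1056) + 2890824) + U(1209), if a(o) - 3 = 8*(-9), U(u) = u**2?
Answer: 4352436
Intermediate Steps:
a(o) = -69 (a(o) = 3 + 8*(-9) = 3 - 72 = -69)
(a(1056) + 2890824) + U(1209) = (-69 + 2890824) + 1209**2 = 2890755 + 1461681 = 4352436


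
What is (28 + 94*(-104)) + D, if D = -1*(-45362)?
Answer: 35614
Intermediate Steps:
D = 45362
(28 + 94*(-104)) + D = (28 + 94*(-104)) + 45362 = (28 - 9776) + 45362 = -9748 + 45362 = 35614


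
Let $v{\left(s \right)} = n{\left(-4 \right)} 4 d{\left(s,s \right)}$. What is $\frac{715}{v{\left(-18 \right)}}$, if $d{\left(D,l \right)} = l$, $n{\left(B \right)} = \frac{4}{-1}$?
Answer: $\frac{715}{288} \approx 2.4826$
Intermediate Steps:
$n{\left(B \right)} = -4$ ($n{\left(B \right)} = 4 \left(-1\right) = -4$)
$v{\left(s \right)} = - 16 s$ ($v{\left(s \right)} = \left(-4\right) 4 s = - 16 s$)
$\frac{715}{v{\left(-18 \right)}} = \frac{715}{\left(-16\right) \left(-18\right)} = \frac{715}{288}$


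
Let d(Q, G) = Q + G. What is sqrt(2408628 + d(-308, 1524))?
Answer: 2*sqrt(602461) ≈ 1552.4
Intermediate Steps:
d(Q, G) = G + Q
sqrt(2408628 + d(-308, 1524)) = sqrt(2408628 + (1524 - 308)) = sqrt(2408628 + 1216) = sqrt(2409844) = 2*sqrt(602461)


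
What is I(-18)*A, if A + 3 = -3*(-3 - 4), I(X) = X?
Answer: -324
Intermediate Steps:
A = 18 (A = -3 - 3*(-3 - 4) = -3 - 3*(-7) = -3 + 21 = 18)
I(-18)*A = -18*18 = -324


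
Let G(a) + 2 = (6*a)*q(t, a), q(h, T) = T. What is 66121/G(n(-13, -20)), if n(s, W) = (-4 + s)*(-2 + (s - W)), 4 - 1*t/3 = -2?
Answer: 66121/43348 ≈ 1.5254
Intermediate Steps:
t = 18 (t = 12 - 3*(-2) = 12 + 6 = 18)
n(s, W) = (-4 + s)*(-2 + s - W)
G(a) = -2 + 6*a² (G(a) = -2 + (6*a)*a = -2 + 6*a²)
66121/G(n(-13, -20)) = 66121/(-2 + 6*(8 + (-13)² - 6*(-13) + 4*(-20) - 1*(-20)*(-13))²) = 66121/(-2 + 6*(8 + 169 + 78 - 80 - 260)²) = 66121/(-2 + 6*(-85)²) = 66121/(-2 + 6*7225) = 66121/(-2 + 43350) = 66121/43348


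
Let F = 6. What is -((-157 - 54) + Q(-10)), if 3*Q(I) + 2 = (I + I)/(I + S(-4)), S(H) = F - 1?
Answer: 631/3 ≈ 210.33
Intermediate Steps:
S(H) = 5 (S(H) = 6 - 1 = 5)
Q(I) = -⅔ + 2*I/(3*(5 + I)) (Q(I) = -⅔ + ((I + I)/(I + 5))/3 = -⅔ + ((2*I)/(5 + I))/3 = -⅔ + (2*I/(5 + I))/3 = -⅔ + 2*I/(3*(5 + I)))
-((-157 - 54) + Q(-10)) = -((-157 - 54) - 10/(15 + 3*(-10))) = -(-211 - 10/(15 - 30)) = -(-211 - 10/(-15)) = -(-211 - 10*(-1/15)) = -(-211 + ⅔) = -1*(-631/3) = 631/3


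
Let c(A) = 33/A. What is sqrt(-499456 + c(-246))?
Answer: I*sqrt(3358343046)/82 ≈ 706.72*I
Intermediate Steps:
sqrt(-499456 + c(-246)) = sqrt(-499456 + 33/(-246)) = sqrt(-499456 + 33*(-1/246)) = sqrt(-499456 - 11/82) = sqrt(-40955403/82) = I*sqrt(3358343046)/82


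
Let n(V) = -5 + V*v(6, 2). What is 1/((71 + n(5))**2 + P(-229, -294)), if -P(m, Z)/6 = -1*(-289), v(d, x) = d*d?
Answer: 1/58782 ≈ 1.7012e-5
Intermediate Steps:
v(d, x) = d**2
n(V) = -5 + 36*V (n(V) = -5 + V*6**2 = -5 + V*36 = -5 + 36*V)
P(m, Z) = -1734 (P(m, Z) = -(-6)*(-289) = -6*289 = -1734)
1/((71 + n(5))**2 + P(-229, -294)) = 1/((71 + (-5 + 36*5))**2 - 1734) = 1/((71 + (-5 + 180))**2 - 1734) = 1/((71 + 175)**2 - 1734) = 1/(246**2 - 1734) = 1/(60516 - 1734) = 1/58782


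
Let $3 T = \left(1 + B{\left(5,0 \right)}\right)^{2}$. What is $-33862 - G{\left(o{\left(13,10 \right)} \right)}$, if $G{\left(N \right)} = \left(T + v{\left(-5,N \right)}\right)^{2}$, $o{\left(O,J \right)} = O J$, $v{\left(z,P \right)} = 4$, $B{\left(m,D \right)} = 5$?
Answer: $-34118$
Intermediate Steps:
$o{\left(O,J \right)} = J O$
$T = 12$ ($T = \frac{\left(1 + 5\right)^{2}}{3} = \frac{6^{2}}{3} = \frac{1}{3} \cdot 36 = 12$)
$G{\left(N \right)} = 256$ ($G{\left(N \right)} = \left(12 + 4\right)^{2} = 16^{2} = 256$)
$-33862 - G{\left(o{\left(13,10 \right)} \right)} = -33862 - 256 = -34118$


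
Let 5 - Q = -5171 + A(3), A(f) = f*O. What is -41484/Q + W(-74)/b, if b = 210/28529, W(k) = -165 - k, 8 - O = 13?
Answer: -1926467027/155730 ≈ -12371.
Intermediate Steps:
O = -5 (O = 8 - 1*13 = 8 - 13 = -5)
A(f) = -5*f (A(f) = f*(-5) = -5*f)
Q = 5191 (Q = 5 - (-5171 - 5*3) = 5 - (-5171 - 15) = 5 - 1*(-5186) = 5 + 5186 = 5191)
b = 210/28529 (b = 210*(1/28529) = 210/28529 ≈ 0.0073609)
-41484/Q + W(-74)/b = -41484/5191 + (-165 - 1*(-74))/(210/28529) = -41484*1/5191 + (-165 + 74)*(28529/210) = -41484/5191 - 91*28529/210 = -41484/5191 - 370877/30 = -1926467027/155730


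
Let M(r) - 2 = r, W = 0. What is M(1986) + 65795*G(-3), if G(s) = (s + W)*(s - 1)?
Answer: 791528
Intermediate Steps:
G(s) = s*(-1 + s) (G(s) = (s + 0)*(s - 1) = s*(-1 + s))
M(r) = 2 + r
M(1986) + 65795*G(-3) = (2 + 1986) + 65795*(-3*(-1 - 3)) = 1988 + 65795*(-3*(-4)) = 1988 + 65795*12 = 1988 + 789540 = 791528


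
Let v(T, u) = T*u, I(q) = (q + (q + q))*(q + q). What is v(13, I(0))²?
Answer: 0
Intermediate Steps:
I(q) = 6*q² (I(q) = (q + 2*q)*(2*q) = (3*q)*(2*q) = 6*q²)
v(13, I(0))² = (13*(6*0²))² = (13*(6*0))² = (13*0)² = 0² = 0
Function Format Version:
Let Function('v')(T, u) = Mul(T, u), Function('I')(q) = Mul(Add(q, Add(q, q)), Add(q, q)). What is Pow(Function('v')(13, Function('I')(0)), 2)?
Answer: 0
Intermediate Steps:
Function('I')(q) = Mul(6, Pow(q, 2)) (Function('I')(q) = Mul(Add(q, Mul(2, q)), Mul(2, q)) = Mul(Mul(3, q), Mul(2, q)) = Mul(6, Pow(q, 2)))
Pow(Function('v')(13, Function('I')(0)), 2) = Pow(Mul(13, Mul(6, Pow(0, 2))), 2) = Pow(Mul(13, Mul(6, 0)), 2) = Pow(Mul(13, 0), 2) = Pow(0, 2) = 0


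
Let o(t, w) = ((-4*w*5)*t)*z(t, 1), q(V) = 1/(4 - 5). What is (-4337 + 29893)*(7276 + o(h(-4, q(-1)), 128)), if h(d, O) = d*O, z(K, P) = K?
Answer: -860828304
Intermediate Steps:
q(V) = -1 (q(V) = 1/(-1) = -1)
h(d, O) = O*d
o(t, w) = -20*w*t² (o(t, w) = ((-4*w*5)*t)*t = ((-20*w)*t)*t = (-20*t*w)*t = -20*w*t²)
(-4337 + 29893)*(7276 + o(h(-4, q(-1)), 128)) = (-4337 + 29893)*(7276 - 20*128*(-1*(-4))²) = 25556*(7276 - 20*128*4²) = 25556*(7276 - 20*128*16) = 25556*(7276 - 40960) = 25556*(-33684) = -860828304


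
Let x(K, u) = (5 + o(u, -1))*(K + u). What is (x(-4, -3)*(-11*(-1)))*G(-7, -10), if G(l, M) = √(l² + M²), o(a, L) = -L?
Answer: -462*√149 ≈ -5639.4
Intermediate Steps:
x(K, u) = 6*K + 6*u (x(K, u) = (5 - 1*(-1))*(K + u) = (5 + 1)*(K + u) = 6*(K + u) = 6*K + 6*u)
G(l, M) = √(M² + l²)
(x(-4, -3)*(-11*(-1)))*G(-7, -10) = ((6*(-4) + 6*(-3))*(-11*(-1)))*√((-10)² + (-7)²) = ((-24 - 18)*11)*√(100 + 49) = (-42*11)*√149 = -462*√149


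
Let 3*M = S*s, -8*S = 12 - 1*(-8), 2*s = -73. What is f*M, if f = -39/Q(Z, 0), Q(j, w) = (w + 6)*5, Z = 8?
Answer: -949/24 ≈ -39.542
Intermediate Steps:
s = -73/2 (s = (1/2)*(-73) = -73/2 ≈ -36.500)
Q(j, w) = 30 + 5*w (Q(j, w) = (6 + w)*5 = 30 + 5*w)
S = -5/2 (S = -(12 - 1*(-8))/8 = -(12 + 8)/8 = -1/8*20 = -5/2 ≈ -2.5000)
f = -13/10 (f = -39/(30 + 5*0) = -39/(30 + 0) = -39/30 = -39*1/30 = -13/10 ≈ -1.3000)
M = 365/12 (M = (-5/2*(-73/2))/3 = (1/3)*(365/4) = 365/12 ≈ 30.417)
f*M = -13/10*365/12 = -949/24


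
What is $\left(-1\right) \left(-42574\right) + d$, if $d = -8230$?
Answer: $34344$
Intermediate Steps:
$\left(-1\right) \left(-42574\right) + d = \left(-1\right) \left(-42574\right) - 8230 = 42574 - 8230 = 34344$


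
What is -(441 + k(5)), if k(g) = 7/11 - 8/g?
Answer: -24202/55 ≈ -440.04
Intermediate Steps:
k(g) = 7/11 - 8/g (k(g) = 7*(1/11) - 8/g = 7/11 - 8/g)
-(441 + k(5)) = -(441 + (7/11 - 8/5)) = -(441 - 53/55) = -1*24202/55 = -24202/55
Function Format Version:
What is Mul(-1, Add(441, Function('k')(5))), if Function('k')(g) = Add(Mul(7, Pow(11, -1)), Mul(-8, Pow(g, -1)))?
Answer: Rational(-24202, 55) ≈ -440.04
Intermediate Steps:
Function('k')(g) = Add(Rational(7, 11), Mul(-8, Pow(g, -1))) (Function('k')(g) = Add(Mul(7, Rational(1, 11)), Mul(-8, Pow(g, -1))) = Add(Rational(7, 11), Mul(-8, Pow(g, -1))))
Mul(-1, Add(441, Function('k')(5))) = Mul(-1, Add(441, Add(Rational(7, 11), Mul(-8, Pow(5, -1))))) = Mul(-1, Add(441, Add(Rational(7, 11), Mul(-8, Rational(1, 5))))) = Mul(-1, Add(441, Add(Rational(7, 11), Rational(-8, 5)))) = Mul(-1, Add(441, Rational(-53, 55))) = Mul(-1, Rational(24202, 55)) = Rational(-24202, 55)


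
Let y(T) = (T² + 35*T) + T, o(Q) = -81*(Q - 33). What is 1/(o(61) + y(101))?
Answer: 1/11569 ≈ 8.6438e-5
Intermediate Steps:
o(Q) = 2673 - 81*Q (o(Q) = -81*(-33 + Q) = 2673 - 81*Q)
y(T) = T² + 36*T
1/(o(61) + y(101)) = 1/((2673 - 81*61) + 101*(36 + 101)) = 1/((2673 - 4941) + 101*137) = 1/(-2268 + 13837) = 1/11569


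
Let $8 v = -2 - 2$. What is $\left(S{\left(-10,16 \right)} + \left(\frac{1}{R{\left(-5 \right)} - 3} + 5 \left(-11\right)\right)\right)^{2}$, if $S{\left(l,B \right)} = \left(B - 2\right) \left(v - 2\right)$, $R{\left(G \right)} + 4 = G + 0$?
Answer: $\frac{1168561}{144} \approx 8115.0$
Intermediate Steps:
$R{\left(G \right)} = -4 + G$ ($R{\left(G \right)} = -4 + \left(G + 0\right) = -4 + G$)
$v = - \frac{1}{2}$ ($v = \frac{-2 - 2}{8} = \frac{1}{8} \left(-4\right) = - \frac{1}{2} \approx -0.5$)
$S{\left(l,B \right)} = 5 - \frac{5 B}{2}$ ($S{\left(l,B \right)} = \left(B - 2\right) \left(- \frac{1}{2} - 2\right) = \left(-2 + B\right) \left(- \frac{5}{2}\right) = 5 - \frac{5 B}{2}$)
$\left(S{\left(-10,16 \right)} + \left(\frac{1}{R{\left(-5 \right)} - 3} + 5 \left(-11\right)\right)\right)^{2} = \left(\left(5 - 40\right) + \left(\frac{1}{\left(-4 - 5\right) - 3} + 5 \left(-11\right)\right)\right)^{2} = \left(\left(5 - 40\right) - \left(55 - \frac{1}{-9 - 3}\right)\right)^{2} = \left(-35 - \left(55 - \frac{1}{-12}\right)\right)^{2} = \left(-35 - \frac{661}{12}\right)^{2} = \left(- \frac{1081}{12}\right)^{2} = \frac{1168561}{144}$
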